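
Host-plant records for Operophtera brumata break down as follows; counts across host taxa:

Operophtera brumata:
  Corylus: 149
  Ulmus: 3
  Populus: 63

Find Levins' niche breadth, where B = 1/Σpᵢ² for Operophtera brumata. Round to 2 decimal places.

1.77

Proportions for Operophtera brumata (n=215): 149/215=0.6930, 3/215=0.0140, 63/215=0.2930
Σpᵢ² = 0.6930² + 0.0140² + 0.2930² = 0.480249 + 0.000196 + 0.085849 = 0.566294
B = 1 / 0.566294 = 1.7659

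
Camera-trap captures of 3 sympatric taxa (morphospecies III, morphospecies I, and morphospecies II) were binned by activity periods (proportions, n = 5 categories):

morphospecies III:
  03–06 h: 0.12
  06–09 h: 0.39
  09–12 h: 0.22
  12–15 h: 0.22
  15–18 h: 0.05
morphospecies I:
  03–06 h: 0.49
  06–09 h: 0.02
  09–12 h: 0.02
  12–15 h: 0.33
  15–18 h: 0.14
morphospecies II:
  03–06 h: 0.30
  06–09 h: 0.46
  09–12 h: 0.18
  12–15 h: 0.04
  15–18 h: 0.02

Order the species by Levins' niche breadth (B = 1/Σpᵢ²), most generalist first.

morphospecies III > morphospecies II > morphospecies I

Σp_IIIᵢ² = 0.12² + 0.39² + 0.22² + 0.22² + 0.05² = 0.0144 + 0.1521 + 0.0484 + 0.0484 + 0.0025 = 0.2658
B_III = 1 / 0.2658 = 3.7622
Σp_Iᵢ² = 0.49² + 0.02² + 0.02² + 0.33² + 0.14² = 0.2401 + 0.0004 + 0.0004 + 0.1089 + 0.0196 = 0.3694
B_I = 1 / 0.3694 = 2.7071
Σp_IIᵢ² = 0.30² + 0.46² + 0.18² + 0.04² + 0.02² = 0.0900 + 0.2116 + 0.0324 + 0.0016 + 0.0004 = 0.3360
B_II = 1 / 0.3360 = 2.9762
Ranking by B (broadest → narrowest): morphospecies III (3.76) > morphospecies II (2.98) > morphospecies I (2.71)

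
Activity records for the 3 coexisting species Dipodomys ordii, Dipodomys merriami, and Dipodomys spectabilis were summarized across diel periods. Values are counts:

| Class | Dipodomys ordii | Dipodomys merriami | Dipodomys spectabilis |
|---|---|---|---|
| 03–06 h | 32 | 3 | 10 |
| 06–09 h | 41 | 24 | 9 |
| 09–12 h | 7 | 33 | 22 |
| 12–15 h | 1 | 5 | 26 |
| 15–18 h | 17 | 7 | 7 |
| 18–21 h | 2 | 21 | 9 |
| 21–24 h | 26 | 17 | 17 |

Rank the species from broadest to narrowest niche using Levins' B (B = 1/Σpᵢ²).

Proportions for Dipodomys ordii (n=126): 32/126=0.2540, 41/126=0.3254, 7/126=0.0556, 1/126=0.0079, 17/126=0.1349, 2/126=0.0159, 26/126=0.2063
Proportions for Dipodomys merriami (n=110): 3/110=0.0273, 24/110=0.2182, 33/110=0.3000, 5/110=0.0455, 7/110=0.0636, 21/110=0.1909, 17/110=0.1545
Proportions for Dipodomys spectabilis (n=100): 10/100=0.1000, 9/100=0.0900, 22/100=0.2200, 26/100=0.2600, 7/100=0.0700, 9/100=0.0900, 17/100=0.1700
Σp_ordiᵢ² = 0.2540² + 0.3254² + 0.0556² + 0.0079² + 0.1349² + 0.0159² + 0.2063² = 0.064516 + 0.105885 + 0.003091 + 0.000062 + 0.018198 + 0.000253 + 0.042560 = 0.234565
B_ordi = 1 / 0.234565 = 4.2632
Σp_merrᵢ² = 0.0273² + 0.2182² + 0.3000² + 0.0455² + 0.0636² + 0.1909² + 0.1545² = 0.000745 + 0.047611 + 0.090000 + 0.002070 + 0.004045 + 0.036443 + 0.023870 = 0.204784
B_merr = 1 / 0.204784 = 4.8832
Σp_specᵢ² = 0.1000² + 0.0900² + 0.2200² + 0.2600² + 0.0700² + 0.0900² + 0.1700² = 0.010000 + 0.008100 + 0.048400 + 0.067600 + 0.004900 + 0.008100 + 0.028900 = 0.176000
B_spec = 1 / 0.176000 = 5.6818
Ranking by B (broadest → narrowest): Dipodomys spectabilis (5.68) > Dipodomys merriami (4.88) > Dipodomys ordii (4.26)

Dipodomys spectabilis > Dipodomys merriami > Dipodomys ordii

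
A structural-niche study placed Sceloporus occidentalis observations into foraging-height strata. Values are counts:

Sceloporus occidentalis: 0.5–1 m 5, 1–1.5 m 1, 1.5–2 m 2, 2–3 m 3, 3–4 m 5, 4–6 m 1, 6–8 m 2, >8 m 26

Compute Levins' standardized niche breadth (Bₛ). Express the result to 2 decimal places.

0.25

Proportions for Sceloporus occidentalis (n=45): 5/45=0.1111, 1/45=0.0222, 2/45=0.0444, 3/45=0.0667, 5/45=0.1111, 1/45=0.0222, 2/45=0.0444, 26/45=0.5778
Σpᵢ² = 0.1111² + 0.0222² + 0.0444² + 0.0667² + 0.1111² + 0.0222² + 0.0444² + 0.5778² = 0.012343 + 0.000493 + 0.001971 + 0.004449 + 0.012343 + 0.000493 + 0.001971 + 0.333853 = 0.367916
B = 1 / 0.367916 = 2.7180
Bₛ = (B − 1)/(n − 1) = (2.7180 − 1)/(8 − 1) = 1.7180/7 = 0.2454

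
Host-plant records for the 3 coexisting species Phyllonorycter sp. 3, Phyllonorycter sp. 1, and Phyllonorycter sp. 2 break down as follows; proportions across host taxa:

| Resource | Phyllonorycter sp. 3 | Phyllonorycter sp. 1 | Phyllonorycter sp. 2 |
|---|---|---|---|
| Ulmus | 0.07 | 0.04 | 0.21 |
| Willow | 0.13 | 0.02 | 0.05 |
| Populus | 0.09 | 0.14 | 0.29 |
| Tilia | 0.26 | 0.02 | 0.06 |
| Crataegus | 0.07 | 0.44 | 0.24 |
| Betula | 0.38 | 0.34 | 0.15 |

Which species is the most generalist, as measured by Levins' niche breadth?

Phyllonorycter sp. 2

Σp_3ᵢ² = 0.07² + 0.13² + 0.09² + 0.26² + 0.07² + 0.38² = 0.0049 + 0.0169 + 0.0081 + 0.0676 + 0.0049 + 0.1444 = 0.2468
B_3 = 1 / 0.2468 = 4.0519
Σp_1ᵢ² = 0.04² + 0.02² + 0.14² + 0.02² + 0.44² + 0.34² = 0.0016 + 0.0004 + 0.0196 + 0.0004 + 0.1936 + 0.1156 = 0.3312
B_1 = 1 / 0.3312 = 3.0193
Σp_2ᵢ² = 0.21² + 0.05² + 0.29² + 0.06² + 0.24² + 0.15² = 0.0441 + 0.0025 + 0.0841 + 0.0036 + 0.0576 + 0.0225 = 0.2144
B_2 = 1 / 0.2144 = 4.6642
Highest B → broadest niche (most generalist): Phyllonorycter sp. 2 (B = 4.66).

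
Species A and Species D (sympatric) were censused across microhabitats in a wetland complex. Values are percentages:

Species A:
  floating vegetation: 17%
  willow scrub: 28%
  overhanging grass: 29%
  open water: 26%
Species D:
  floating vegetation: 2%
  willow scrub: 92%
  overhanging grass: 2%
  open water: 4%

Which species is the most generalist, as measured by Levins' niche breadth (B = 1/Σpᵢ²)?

Species A

Convert percentages to proportions (divide by 100).
Σp_Aᵢ² = 0.17² + 0.28² + 0.29² + 0.26² = 0.0289 + 0.0784 + 0.0841 + 0.0676 = 0.2590
B_A = 1 / 0.2590 = 3.8610
Σp_Dᵢ² = 0.02² + 0.92² + 0.02² + 0.04² = 0.0004 + 0.8464 + 0.0004 + 0.0016 = 0.8488
B_D = 1 / 0.8488 = 1.1781
Highest B → broadest niche (most generalist): Species A (B = 3.86).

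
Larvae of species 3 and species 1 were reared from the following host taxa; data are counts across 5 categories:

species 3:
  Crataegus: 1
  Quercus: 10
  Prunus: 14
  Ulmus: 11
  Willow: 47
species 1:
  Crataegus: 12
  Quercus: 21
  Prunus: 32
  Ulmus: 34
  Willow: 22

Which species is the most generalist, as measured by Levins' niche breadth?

Proportions for species 3 (n=83): 1/83=0.0120, 10/83=0.1205, 14/83=0.1687, 11/83=0.1325, 47/83=0.5663
Proportions for species 1 (n=121): 12/121=0.0992, 21/121=0.1736, 32/121=0.2645, 34/121=0.2810, 22/121=0.1818
Σp_3ᵢ² = 0.0120² + 0.1205² + 0.1687² + 0.1325² + 0.5663² = 0.000144 + 0.014520 + 0.028460 + 0.017556 + 0.320696 = 0.381376
B_3 = 1 / 0.381376 = 2.6221
Σp_1ᵢ² = 0.0992² + 0.1736² + 0.2645² + 0.2810² + 0.1818² = 0.009841 + 0.030137 + 0.069960 + 0.078961 + 0.033051 = 0.221950
B_1 = 1 / 0.221950 = 4.5055
Highest B → broadest niche (most generalist): species 1 (B = 4.51).

species 1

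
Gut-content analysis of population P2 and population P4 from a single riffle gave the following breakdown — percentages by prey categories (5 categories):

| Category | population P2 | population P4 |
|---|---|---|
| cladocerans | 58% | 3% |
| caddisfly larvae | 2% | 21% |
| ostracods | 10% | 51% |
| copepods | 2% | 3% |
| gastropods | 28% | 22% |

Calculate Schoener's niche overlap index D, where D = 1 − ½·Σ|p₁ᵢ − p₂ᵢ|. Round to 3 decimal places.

0.390

Convert percentages to proportions (divide by 100).
Σ|p₁ᵢ − p₂ᵢ| = 0.55 + 0.19 + 0.41 + 0.01 + 0.06 = 1.22
D = 1 − ½ × 1.22 = 1 − 0.610 = 0.39000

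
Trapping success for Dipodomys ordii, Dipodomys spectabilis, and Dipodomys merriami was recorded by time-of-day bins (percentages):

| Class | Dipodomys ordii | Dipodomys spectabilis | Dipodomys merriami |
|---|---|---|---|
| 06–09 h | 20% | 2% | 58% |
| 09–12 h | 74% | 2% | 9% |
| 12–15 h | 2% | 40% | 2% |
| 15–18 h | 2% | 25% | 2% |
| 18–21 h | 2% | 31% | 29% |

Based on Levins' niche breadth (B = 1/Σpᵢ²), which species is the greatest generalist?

Dipodomys spectabilis

Convert percentages to proportions (divide by 100).
Σp_ordiᵢ² = 0.20² + 0.74² + 0.02² + 0.02² + 0.02² = 0.0400 + 0.5476 + 0.0004 + 0.0004 + 0.0004 = 0.5888
B_ordi = 1 / 0.5888 = 1.6984
Σp_specᵢ² = 0.02² + 0.02² + 0.40² + 0.25² + 0.31² = 0.0004 + 0.0004 + 0.1600 + 0.0625 + 0.0961 = 0.3194
B_spec = 1 / 0.3194 = 3.1309
Σp_merrᵢ² = 0.58² + 0.09² + 0.02² + 0.02² + 0.29² = 0.3364 + 0.0081 + 0.0004 + 0.0004 + 0.0841 = 0.4294
B_merr = 1 / 0.4294 = 2.3288
Highest B → broadest niche (most generalist): Dipodomys spectabilis (B = 3.13).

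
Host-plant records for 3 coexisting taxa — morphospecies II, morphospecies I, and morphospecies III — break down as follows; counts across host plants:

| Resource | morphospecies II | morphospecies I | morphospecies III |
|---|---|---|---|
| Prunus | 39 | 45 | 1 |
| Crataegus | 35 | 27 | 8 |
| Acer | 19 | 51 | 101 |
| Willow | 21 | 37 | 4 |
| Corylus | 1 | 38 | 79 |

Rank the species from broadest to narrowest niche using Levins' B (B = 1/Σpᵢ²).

morphospecies I > morphospecies II > morphospecies III

Proportions for morphospecies II (n=115): 39/115=0.3391, 35/115=0.3043, 19/115=0.1652, 21/115=0.1826, 1/115=0.0087
Proportions for morphospecies I (n=198): 45/198=0.2273, 27/198=0.1364, 51/198=0.2576, 37/198=0.1869, 38/198=0.1919
Proportions for morphospecies III (n=193): 1/193=0.0052, 8/193=0.0415, 101/193=0.5233, 4/193=0.0207, 79/193=0.4093
Σp_IIᵢ² = 0.3391² + 0.3043² + 0.1652² + 0.1826² + 0.0087² = 0.114989 + 0.092598 + 0.027291 + 0.033343 + 0.000076 = 0.268297
B_II = 1 / 0.268297 = 3.7272
Σp_Iᵢ² = 0.2273² + 0.1364² + 0.2576² + 0.1869² + 0.1919² = 0.051665 + 0.018605 + 0.066358 + 0.034932 + 0.036826 = 0.208386
B_I = 1 / 0.208386 = 4.7988
Σp_IIIᵢ² = 0.0052² + 0.0415² + 0.5233² + 0.0207² + 0.4093² = 0.000027 + 0.001722 + 0.273843 + 0.000428 + 0.167526 = 0.443546
B_III = 1 / 0.443546 = 2.2546
Ranking by B (broadest → narrowest): morphospecies I (4.80) > morphospecies II (3.73) > morphospecies III (2.25)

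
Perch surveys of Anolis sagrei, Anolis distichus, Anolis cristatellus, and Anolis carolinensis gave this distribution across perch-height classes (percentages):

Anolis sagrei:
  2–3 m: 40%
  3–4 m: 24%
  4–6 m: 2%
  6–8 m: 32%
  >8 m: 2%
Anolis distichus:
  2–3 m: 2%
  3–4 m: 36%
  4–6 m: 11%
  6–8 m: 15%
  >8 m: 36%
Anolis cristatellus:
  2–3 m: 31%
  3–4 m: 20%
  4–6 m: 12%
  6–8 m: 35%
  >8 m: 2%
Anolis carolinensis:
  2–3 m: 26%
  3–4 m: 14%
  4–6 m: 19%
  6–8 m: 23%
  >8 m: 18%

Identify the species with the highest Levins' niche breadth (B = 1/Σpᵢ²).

Anolis carolinensis

Convert percentages to proportions (divide by 100).
Σp_sagrᵢ² = 0.40² + 0.24² + 0.02² + 0.32² + 0.02² = 0.1600 + 0.0576 + 0.0004 + 0.1024 + 0.0004 = 0.3208
B_sagr = 1 / 0.3208 = 3.1172
Σp_distᵢ² = 0.02² + 0.36² + 0.11² + 0.15² + 0.36² = 0.0004 + 0.1296 + 0.0121 + 0.0225 + 0.1296 = 0.2942
B_dist = 1 / 0.2942 = 3.3990
Σp_crisᵢ² = 0.31² + 0.20² + 0.12² + 0.35² + 0.02² = 0.0961 + 0.0400 + 0.0144 + 0.1225 + 0.0004 = 0.2734
B_cris = 1 / 0.2734 = 3.6576
Σp_caroᵢ² = 0.26² + 0.14² + 0.19² + 0.23² + 0.18² = 0.0676 + 0.0196 + 0.0361 + 0.0529 + 0.0324 = 0.2086
B_caro = 1 / 0.2086 = 4.7939
Highest B → broadest niche (most generalist): Anolis carolinensis (B = 4.79).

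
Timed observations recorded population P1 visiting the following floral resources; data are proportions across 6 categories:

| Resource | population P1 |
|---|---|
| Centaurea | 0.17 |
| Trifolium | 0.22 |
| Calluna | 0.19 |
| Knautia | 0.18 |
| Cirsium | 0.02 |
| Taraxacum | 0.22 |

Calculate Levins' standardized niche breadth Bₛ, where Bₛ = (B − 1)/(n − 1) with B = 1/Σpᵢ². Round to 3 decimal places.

0.828

Σpᵢ² = 0.17² + 0.22² + 0.19² + 0.18² + 0.02² + 0.22² = 0.0289 + 0.0484 + 0.0361 + 0.0324 + 0.0004 + 0.0484 = 0.1946
B = 1 / 0.1946 = 5.13875
Bₛ = (B − 1)/(n − 1) = (5.13875 − 1)/(6 − 1) = 4.13875/5 = 0.82775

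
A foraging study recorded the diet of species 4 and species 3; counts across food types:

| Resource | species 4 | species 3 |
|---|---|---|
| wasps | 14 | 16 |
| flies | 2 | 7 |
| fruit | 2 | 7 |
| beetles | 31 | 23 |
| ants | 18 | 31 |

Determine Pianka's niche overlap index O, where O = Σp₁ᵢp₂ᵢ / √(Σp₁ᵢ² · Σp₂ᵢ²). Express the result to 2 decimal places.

0.92

Proportions for species 4 (n=67): 14/67=0.2090, 2/67=0.0299, 2/67=0.0299, 31/67=0.4627, 18/67=0.2687
Proportions for species 3 (n=84): 16/84=0.1905, 7/84=0.0833, 7/84=0.0833, 23/84=0.2738, 31/84=0.3690
Σ p₁ᵢp₂ᵢ = 0.039815 + 0.002491 + 0.002491 + 0.126687 + 0.099150 = 0.270634
Σp_1ᵢ² = 0.2090² + 0.0299² + 0.0299² + 0.4627² + 0.2687² = 0.043681 + 0.000894 + 0.000894 + 0.214091 + 0.072200 = 0.331760
Σp_2ᵢ² = 0.1905² + 0.0833² + 0.0833² + 0.2738² + 0.3690² = 0.036290 + 0.006939 + 0.006939 + 0.074966 + 0.136161 = 0.261295
O = 0.270634 / √(0.331760 × 0.261295) = 0.270634 / 0.2944270 = 0.9192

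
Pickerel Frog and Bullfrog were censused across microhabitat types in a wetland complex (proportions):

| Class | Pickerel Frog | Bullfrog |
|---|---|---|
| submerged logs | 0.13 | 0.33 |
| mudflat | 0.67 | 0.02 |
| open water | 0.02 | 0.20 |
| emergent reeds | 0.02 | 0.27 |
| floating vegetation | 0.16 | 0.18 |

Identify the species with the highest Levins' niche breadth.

Σp_Frogᵢ² = 0.13² + 0.67² + 0.02² + 0.02² + 0.16² = 0.0169 + 0.4489 + 0.0004 + 0.0004 + 0.0256 = 0.4922
B_Frog = 1 / 0.4922 = 2.0317
Σp_Bullᵢ² = 0.33² + 0.02² + 0.20² + 0.27² + 0.18² = 0.1089 + 0.0004 + 0.0400 + 0.0729 + 0.0324 = 0.2546
B_Bull = 1 / 0.2546 = 3.9277
Highest B → broadest niche (most generalist): Bullfrog (B = 3.93).

Bullfrog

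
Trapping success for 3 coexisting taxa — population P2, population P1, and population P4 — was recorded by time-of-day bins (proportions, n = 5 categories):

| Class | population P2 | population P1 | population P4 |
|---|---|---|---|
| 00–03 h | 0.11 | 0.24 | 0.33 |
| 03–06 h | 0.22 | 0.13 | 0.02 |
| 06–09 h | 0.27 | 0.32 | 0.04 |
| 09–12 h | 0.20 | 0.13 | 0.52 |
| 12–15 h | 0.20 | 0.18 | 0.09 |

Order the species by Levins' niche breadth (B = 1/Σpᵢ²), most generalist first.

population P2 > population P1 > population P4

Σp_P2ᵢ² = 0.11² + 0.22² + 0.27² + 0.20² + 0.20² = 0.0121 + 0.0484 + 0.0729 + 0.0400 + 0.0400 = 0.2134
B_P2 = 1 / 0.2134 = 4.6860
Σp_P1ᵢ² = 0.24² + 0.13² + 0.32² + 0.13² + 0.18² = 0.0576 + 0.0169 + 0.1024 + 0.0169 + 0.0324 = 0.2262
B_P1 = 1 / 0.2262 = 4.4209
Σp_P4ᵢ² = 0.33² + 0.02² + 0.04² + 0.52² + 0.09² = 0.1089 + 0.0004 + 0.0016 + 0.2704 + 0.0081 = 0.3894
B_P4 = 1 / 0.3894 = 2.5681
Ranking by B (broadest → narrowest): population P2 (4.69) > population P1 (4.42) > population P4 (2.57)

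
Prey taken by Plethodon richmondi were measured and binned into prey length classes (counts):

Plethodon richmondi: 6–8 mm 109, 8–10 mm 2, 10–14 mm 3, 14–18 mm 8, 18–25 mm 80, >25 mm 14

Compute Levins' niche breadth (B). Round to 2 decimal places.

2.51

Proportions for Plethodon richmondi (n=216): 109/216=0.5046, 2/216=0.0093, 3/216=0.0139, 8/216=0.0370, 80/216=0.3704, 14/216=0.0648
Σpᵢ² = 0.5046² + 0.0093² + 0.0139² + 0.0370² + 0.3704² + 0.0648² = 0.254621 + 0.000086 + 0.000193 + 0.001369 + 0.137196 + 0.004199 = 0.397664
B = 1 / 0.397664 = 2.5147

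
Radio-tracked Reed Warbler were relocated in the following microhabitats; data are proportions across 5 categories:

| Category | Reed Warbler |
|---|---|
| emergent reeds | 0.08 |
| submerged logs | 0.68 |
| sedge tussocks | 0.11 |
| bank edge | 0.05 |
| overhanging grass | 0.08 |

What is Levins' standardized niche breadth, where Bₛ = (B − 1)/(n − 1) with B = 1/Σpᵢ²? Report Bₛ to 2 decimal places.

Σpᵢ² = 0.08² + 0.68² + 0.11² + 0.05² + 0.08² = 0.0064 + 0.4624 + 0.0121 + 0.0025 + 0.0064 = 0.4898
B = 1 / 0.4898 = 2.0416
Bₛ = (B − 1)/(n − 1) = (2.0416 − 1)/(5 − 1) = 1.0416/4 = 0.2604

0.26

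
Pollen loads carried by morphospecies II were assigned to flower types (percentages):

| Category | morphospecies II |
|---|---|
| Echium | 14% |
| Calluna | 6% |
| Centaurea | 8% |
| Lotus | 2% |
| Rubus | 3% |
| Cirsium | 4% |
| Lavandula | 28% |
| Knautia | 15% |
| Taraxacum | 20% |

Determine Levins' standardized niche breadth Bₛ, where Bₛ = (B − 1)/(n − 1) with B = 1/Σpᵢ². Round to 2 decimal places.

0.60

Convert percentages to proportions (divide by 100).
Σpᵢ² = 0.14² + 0.06² + 0.08² + 0.02² + 0.03² + 0.04² + 0.28² + 0.15² + 0.20² = 0.0196 + 0.0036 + 0.0064 + 0.0004 + 0.0009 + 0.0016 + 0.0784 + 0.0225 + 0.0400 = 0.1734
B = 1 / 0.1734 = 5.7670
Bₛ = (B − 1)/(n − 1) = (5.7670 − 1)/(9 − 1) = 4.7670/8 = 0.5959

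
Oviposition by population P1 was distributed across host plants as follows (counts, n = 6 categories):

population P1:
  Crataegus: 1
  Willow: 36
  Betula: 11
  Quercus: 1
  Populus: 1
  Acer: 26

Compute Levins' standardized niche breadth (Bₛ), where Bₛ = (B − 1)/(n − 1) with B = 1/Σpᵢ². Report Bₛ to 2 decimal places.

0.35

Proportions for population P1 (n=76): 1/76=0.0132, 36/76=0.4737, 11/76=0.1447, 1/76=0.0132, 1/76=0.0132, 26/76=0.3421
Σpᵢ² = 0.0132² + 0.4737² + 0.1447² + 0.0132² + 0.0132² + 0.3421² = 0.000174 + 0.224392 + 0.020938 + 0.000174 + 0.000174 + 0.117032 = 0.362884
B = 1 / 0.362884 = 2.7557
Bₛ = (B − 1)/(n − 1) = (2.7557 − 1)/(6 − 1) = 1.7557/5 = 0.3511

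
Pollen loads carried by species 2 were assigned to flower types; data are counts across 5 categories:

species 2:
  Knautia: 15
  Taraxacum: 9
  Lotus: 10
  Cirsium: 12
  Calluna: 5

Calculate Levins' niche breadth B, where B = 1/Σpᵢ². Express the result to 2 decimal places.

Proportions for species 2 (n=51): 15/51=0.2941, 9/51=0.1765, 10/51=0.1961, 12/51=0.2353, 5/51=0.0980
Σpᵢ² = 0.2941² + 0.1765² + 0.1961² + 0.2353² + 0.0980² = 0.086495 + 0.031152 + 0.038455 + 0.055366 + 0.009604 = 0.221072
B = 1 / 0.221072 = 4.5234

4.52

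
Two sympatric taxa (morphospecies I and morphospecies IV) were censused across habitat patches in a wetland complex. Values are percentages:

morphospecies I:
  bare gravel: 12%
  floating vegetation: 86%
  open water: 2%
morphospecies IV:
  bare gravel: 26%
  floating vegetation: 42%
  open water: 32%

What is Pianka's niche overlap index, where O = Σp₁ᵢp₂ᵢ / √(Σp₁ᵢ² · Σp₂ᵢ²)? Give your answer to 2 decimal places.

0.78

Convert percentages to proportions (divide by 100).
Σ p₁ᵢp₂ᵢ = 0.0312 + 0.3612 + 0.0064 = 0.3988
Σp_1ᵢ² = 0.12² + 0.86² + 0.02² = 0.0144 + 0.7396 + 0.0004 = 0.7544
Σp_2ᵢ² = 0.26² + 0.42² + 0.32² = 0.0676 + 0.1764 + 0.1024 = 0.3464
O = 0.3988 / √(0.7544 × 0.3464) = 0.3988 / 0.51120 = 0.7801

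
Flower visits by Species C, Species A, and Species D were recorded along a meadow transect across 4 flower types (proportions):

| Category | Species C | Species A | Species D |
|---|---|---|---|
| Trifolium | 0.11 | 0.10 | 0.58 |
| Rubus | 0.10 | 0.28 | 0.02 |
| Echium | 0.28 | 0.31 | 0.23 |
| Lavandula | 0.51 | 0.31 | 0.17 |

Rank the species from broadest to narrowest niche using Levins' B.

Σp_Cᵢ² = 0.11² + 0.10² + 0.28² + 0.51² = 0.0121 + 0.0100 + 0.0784 + 0.2601 = 0.3606
B_C = 1 / 0.3606 = 2.7732
Σp_Aᵢ² = 0.10² + 0.28² + 0.31² + 0.31² = 0.0100 + 0.0784 + 0.0961 + 0.0961 = 0.2806
B_A = 1 / 0.2806 = 3.5638
Σp_Dᵢ² = 0.58² + 0.02² + 0.23² + 0.17² = 0.3364 + 0.0004 + 0.0529 + 0.0289 = 0.4186
B_D = 1 / 0.4186 = 2.3889
Ranking by B (broadest → narrowest): Species A (3.56) > Species C (2.77) > Species D (2.39)

Species A > Species C > Species D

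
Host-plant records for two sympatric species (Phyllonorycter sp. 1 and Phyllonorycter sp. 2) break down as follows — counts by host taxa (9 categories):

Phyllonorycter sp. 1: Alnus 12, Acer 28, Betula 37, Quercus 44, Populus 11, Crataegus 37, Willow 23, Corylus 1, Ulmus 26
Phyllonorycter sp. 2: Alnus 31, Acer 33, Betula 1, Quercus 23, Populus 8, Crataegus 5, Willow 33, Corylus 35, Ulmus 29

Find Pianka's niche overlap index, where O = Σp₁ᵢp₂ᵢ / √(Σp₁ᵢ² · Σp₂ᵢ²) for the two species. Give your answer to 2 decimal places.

0.66

Proportions for Phyllonorycter sp. 1 (n=219): 12/219=0.0548, 28/219=0.1279, 37/219=0.1689, 44/219=0.2009, 11/219=0.0502, 37/219=0.1689, 23/219=0.1050, 1/219=0.0046, 26/219=0.1187
Proportions for Phyllonorycter sp. 2 (n=198): 31/198=0.1566, 33/198=0.1667, 1/198=0.0051, 23/198=0.1162, 8/198=0.0404, 5/198=0.0253, 33/198=0.1667, 35/198=0.1768, 29/198=0.1465
Σ p₁ᵢp₂ᵢ = 0.008582 + 0.021321 + 0.000861 + 0.023345 + 0.002028 + 0.004273 + 0.017504 + 0.000813 + 0.017390 = 0.096117
Σp_1ᵢ² = 0.0548² + 0.1279² + 0.1689² + 0.2009² + 0.0502² + 0.1689² + 0.1050² + 0.0046² + 0.1187² = 0.003003 + 0.016358 + 0.028527 + 0.040361 + 0.002520 + 0.028527 + 0.011025 + 0.000021 + 0.014090 = 0.144432
Σp_2ᵢ² = 0.1566² + 0.1667² + 0.0051² + 0.1162² + 0.0404² + 0.0253² + 0.1667² + 0.1768² + 0.1465² = 0.024524 + 0.027789 + 0.000026 + 0.013502 + 0.001632 + 0.000640 + 0.027789 + 0.031258 + 0.021462 = 0.148622
O = 0.096117 / √(0.144432 × 0.148622) = 0.096117 / 0.1465120 = 0.6560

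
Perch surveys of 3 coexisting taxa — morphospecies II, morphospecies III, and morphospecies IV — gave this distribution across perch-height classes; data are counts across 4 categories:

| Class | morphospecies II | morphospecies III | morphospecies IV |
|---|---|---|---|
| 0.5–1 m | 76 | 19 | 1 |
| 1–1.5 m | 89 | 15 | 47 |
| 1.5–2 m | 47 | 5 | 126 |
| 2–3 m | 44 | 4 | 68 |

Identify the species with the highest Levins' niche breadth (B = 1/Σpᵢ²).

morphospecies II

Proportions for morphospecies II (n=256): 76/256=0.2969, 89/256=0.3477, 47/256=0.1836, 44/256=0.1719
Proportions for morphospecies III (n=43): 19/43=0.4419, 15/43=0.3488, 5/43=0.1163, 4/43=0.0930
Proportions for morphospecies IV (n=242): 1/242=0.0041, 47/242=0.1942, 126/242=0.5207, 68/242=0.2810
Σp_IIᵢ² = 0.2969² + 0.3477² + 0.1836² + 0.1719² = 0.088150 + 0.120895 + 0.033709 + 0.029550 = 0.272304
B_II = 1 / 0.272304 = 3.6724
Σp_IIIᵢ² = 0.4419² + 0.3488² + 0.1163² + 0.0930² = 0.195276 + 0.121661 + 0.013526 + 0.008649 = 0.339112
B_III = 1 / 0.339112 = 2.9489
Σp_IVᵢ² = 0.0041² + 0.1942² + 0.5207² + 0.2810² = 0.000017 + 0.037714 + 0.271128 + 0.078961 = 0.387820
B_IV = 1 / 0.387820 = 2.5785
Highest B → broadest niche (most generalist): morphospecies II (B = 3.67).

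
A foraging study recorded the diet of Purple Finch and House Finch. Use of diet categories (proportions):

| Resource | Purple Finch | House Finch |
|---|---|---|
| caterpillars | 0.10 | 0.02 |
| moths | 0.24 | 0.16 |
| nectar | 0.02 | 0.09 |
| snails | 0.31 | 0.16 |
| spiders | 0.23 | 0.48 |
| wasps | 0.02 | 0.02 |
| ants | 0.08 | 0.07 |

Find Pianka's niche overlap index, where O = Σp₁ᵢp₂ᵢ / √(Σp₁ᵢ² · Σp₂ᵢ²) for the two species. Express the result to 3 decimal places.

Σ p₁ᵢp₂ᵢ = 0.0020 + 0.0384 + 0.0018 + 0.0496 + 0.1104 + 0.0004 + 0.0056 = 0.2082
Σp_1ᵢ² = 0.10² + 0.24² + 0.02² + 0.31² + 0.23² + 0.02² + 0.08² = 0.0100 + 0.0576 + 0.0004 + 0.0961 + 0.0529 + 0.0004 + 0.0064 = 0.2238
Σp_2ᵢ² = 0.02² + 0.16² + 0.09² + 0.16² + 0.48² + 0.02² + 0.07² = 0.0004 + 0.0256 + 0.0081 + 0.0256 + 0.2304 + 0.0004 + 0.0049 = 0.2954
O = 0.2082 / √(0.2238 × 0.2954) = 0.2082 / 0.257120 = 0.80974

0.810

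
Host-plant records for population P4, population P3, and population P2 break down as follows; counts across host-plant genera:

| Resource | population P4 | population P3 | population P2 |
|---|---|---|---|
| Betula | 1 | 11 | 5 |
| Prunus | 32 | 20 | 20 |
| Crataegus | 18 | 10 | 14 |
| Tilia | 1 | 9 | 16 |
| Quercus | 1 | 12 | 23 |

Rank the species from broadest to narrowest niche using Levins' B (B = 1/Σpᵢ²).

Proportions for population P4 (n=53): 1/53=0.0189, 32/53=0.6038, 18/53=0.3396, 1/53=0.0189, 1/53=0.0189
Proportions for population P3 (n=62): 11/62=0.1774, 20/62=0.3226, 10/62=0.1613, 9/62=0.1452, 12/62=0.1935
Proportions for population P2 (n=78): 5/78=0.0641, 20/78=0.2564, 14/78=0.1795, 16/78=0.2051, 23/78=0.2949
Σp_P4ᵢ² = 0.0189² + 0.6038² + 0.3396² + 0.0189² + 0.0189² = 0.000357 + 0.364574 + 0.115328 + 0.000357 + 0.000357 = 0.480973
B_P4 = 1 / 0.480973 = 2.0791
Σp_P3ᵢ² = 0.1774² + 0.3226² + 0.1613² + 0.1452² + 0.1935² = 0.031471 + 0.104071 + 0.026018 + 0.021083 + 0.037442 = 0.220085
B_P3 = 1 / 0.220085 = 4.5437
Σp_P2ᵢ² = 0.0641² + 0.2564² + 0.1795² + 0.2051² + 0.2949² = 0.004109 + 0.065741 + 0.032220 + 0.042066 + 0.086966 = 0.231102
B_P2 = 1 / 0.231102 = 4.3271
Ranking by B (broadest → narrowest): population P3 (4.54) > population P2 (4.33) > population P4 (2.08)

population P3 > population P2 > population P4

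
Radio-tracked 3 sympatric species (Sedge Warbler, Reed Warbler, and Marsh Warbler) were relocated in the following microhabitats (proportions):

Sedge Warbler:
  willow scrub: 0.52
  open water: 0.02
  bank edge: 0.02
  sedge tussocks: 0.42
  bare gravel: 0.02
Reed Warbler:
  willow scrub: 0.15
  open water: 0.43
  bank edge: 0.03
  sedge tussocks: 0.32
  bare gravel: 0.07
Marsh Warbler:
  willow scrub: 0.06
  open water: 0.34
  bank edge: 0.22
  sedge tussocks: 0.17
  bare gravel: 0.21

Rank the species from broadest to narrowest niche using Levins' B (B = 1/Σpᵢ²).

Marsh Warbler > Reed Warbler > Sedge Warbler

Σp_Sedgᵢ² = 0.52² + 0.02² + 0.02² + 0.42² + 0.02² = 0.2704 + 0.0004 + 0.0004 + 0.1764 + 0.0004 = 0.4480
B_Sedg = 1 / 0.4480 = 2.2321
Σp_Reedᵢ² = 0.15² + 0.43² + 0.03² + 0.32² + 0.07² = 0.0225 + 0.1849 + 0.0009 + 0.1024 + 0.0049 = 0.3156
B_Reed = 1 / 0.3156 = 3.1686
Σp_Marsᵢ² = 0.06² + 0.34² + 0.22² + 0.17² + 0.21² = 0.0036 + 0.1156 + 0.0484 + 0.0289 + 0.0441 = 0.2406
B_Mars = 1 / 0.2406 = 4.1563
Ranking by B (broadest → narrowest): Marsh Warbler (4.16) > Reed Warbler (3.17) > Sedge Warbler (2.23)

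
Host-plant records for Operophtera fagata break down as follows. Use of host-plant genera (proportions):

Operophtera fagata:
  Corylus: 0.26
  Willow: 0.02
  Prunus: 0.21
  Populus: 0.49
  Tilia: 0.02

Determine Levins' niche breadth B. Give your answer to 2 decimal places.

Σpᵢ² = 0.26² + 0.02² + 0.21² + 0.49² + 0.02² = 0.0676 + 0.0004 + 0.0441 + 0.2401 + 0.0004 = 0.3526
B = 1 / 0.3526 = 2.8361

2.84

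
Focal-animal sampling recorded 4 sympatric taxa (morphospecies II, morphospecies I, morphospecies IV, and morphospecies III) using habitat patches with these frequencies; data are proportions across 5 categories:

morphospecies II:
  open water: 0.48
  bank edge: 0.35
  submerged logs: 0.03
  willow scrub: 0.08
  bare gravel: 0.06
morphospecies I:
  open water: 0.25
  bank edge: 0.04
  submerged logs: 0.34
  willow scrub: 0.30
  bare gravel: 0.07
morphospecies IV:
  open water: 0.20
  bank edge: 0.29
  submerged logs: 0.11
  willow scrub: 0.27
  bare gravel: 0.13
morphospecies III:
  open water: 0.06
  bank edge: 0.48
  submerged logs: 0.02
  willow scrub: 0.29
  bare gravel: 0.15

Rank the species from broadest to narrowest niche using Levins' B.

Σp_IIᵢ² = 0.48² + 0.35² + 0.03² + 0.08² + 0.06² = 0.2304 + 0.1225 + 0.0009 + 0.0064 + 0.0036 = 0.3638
B_II = 1 / 0.3638 = 2.7488
Σp_Iᵢ² = 0.25² + 0.04² + 0.34² + 0.30² + 0.07² = 0.0625 + 0.0016 + 0.1156 + 0.0900 + 0.0049 = 0.2746
B_I = 1 / 0.2746 = 3.6417
Σp_IVᵢ² = 0.20² + 0.29² + 0.11² + 0.27² + 0.13² = 0.0400 + 0.0841 + 0.0121 + 0.0729 + 0.0169 = 0.2260
B_IV = 1 / 0.2260 = 4.4248
Σp_IIIᵢ² = 0.06² + 0.48² + 0.02² + 0.29² + 0.15² = 0.0036 + 0.2304 + 0.0004 + 0.0841 + 0.0225 = 0.3410
B_III = 1 / 0.3410 = 2.9326
Ranking by B (broadest → narrowest): morphospecies IV (4.42) > morphospecies I (3.64) > morphospecies III (2.93) > morphospecies II (2.75)

morphospecies IV > morphospecies I > morphospecies III > morphospecies II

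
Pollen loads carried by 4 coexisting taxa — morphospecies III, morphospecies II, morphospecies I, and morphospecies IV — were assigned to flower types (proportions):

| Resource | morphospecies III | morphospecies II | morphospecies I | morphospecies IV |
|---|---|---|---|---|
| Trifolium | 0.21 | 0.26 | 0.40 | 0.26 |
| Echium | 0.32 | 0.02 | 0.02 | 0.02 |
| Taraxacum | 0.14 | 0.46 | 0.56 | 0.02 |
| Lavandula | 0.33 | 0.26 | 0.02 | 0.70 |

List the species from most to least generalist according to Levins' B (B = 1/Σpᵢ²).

Σp_IIIᵢ² = 0.21² + 0.32² + 0.14² + 0.33² = 0.0441 + 0.1024 + 0.0196 + 0.1089 = 0.2750
B_III = 1 / 0.2750 = 3.6364
Σp_IIᵢ² = 0.26² + 0.02² + 0.46² + 0.26² = 0.0676 + 0.0004 + 0.2116 + 0.0676 = 0.3472
B_II = 1 / 0.3472 = 2.8802
Σp_Iᵢ² = 0.40² + 0.02² + 0.56² + 0.02² = 0.1600 + 0.0004 + 0.3136 + 0.0004 = 0.4744
B_I = 1 / 0.4744 = 2.1079
Σp_IVᵢ² = 0.26² + 0.02² + 0.02² + 0.70² = 0.0676 + 0.0004 + 0.0004 + 0.4900 = 0.5584
B_IV = 1 / 0.5584 = 1.7908
Ranking by B (broadest → narrowest): morphospecies III (3.64) > morphospecies II (2.88) > morphospecies I (2.11) > morphospecies IV (1.79)

morphospecies III > morphospecies II > morphospecies I > morphospecies IV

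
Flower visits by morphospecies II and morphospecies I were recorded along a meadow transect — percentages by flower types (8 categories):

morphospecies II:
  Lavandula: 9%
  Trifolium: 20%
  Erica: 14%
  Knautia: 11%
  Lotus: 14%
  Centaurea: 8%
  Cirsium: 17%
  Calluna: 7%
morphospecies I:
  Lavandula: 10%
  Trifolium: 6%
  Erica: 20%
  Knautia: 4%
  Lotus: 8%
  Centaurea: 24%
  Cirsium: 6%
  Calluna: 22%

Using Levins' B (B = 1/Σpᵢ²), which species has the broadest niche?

Convert percentages to proportions (divide by 100).
Σp_IIᵢ² = 0.09² + 0.20² + 0.14² + 0.11² + 0.14² + 0.08² + 0.17² + 0.07² = 0.0081 + 0.0400 + 0.0196 + 0.0121 + 0.0196 + 0.0064 + 0.0289 + 0.0049 = 0.1396
B_II = 1 / 0.1396 = 7.1633
Σp_Iᵢ² = 0.10² + 0.06² + 0.20² + 0.04² + 0.08² + 0.24² + 0.06² + 0.22² = 0.0100 + 0.0036 + 0.0400 + 0.0016 + 0.0064 + 0.0576 + 0.0036 + 0.0484 = 0.1712
B_I = 1 / 0.1712 = 5.8411
Highest B → broadest niche (most generalist): morphospecies II (B = 7.16).

morphospecies II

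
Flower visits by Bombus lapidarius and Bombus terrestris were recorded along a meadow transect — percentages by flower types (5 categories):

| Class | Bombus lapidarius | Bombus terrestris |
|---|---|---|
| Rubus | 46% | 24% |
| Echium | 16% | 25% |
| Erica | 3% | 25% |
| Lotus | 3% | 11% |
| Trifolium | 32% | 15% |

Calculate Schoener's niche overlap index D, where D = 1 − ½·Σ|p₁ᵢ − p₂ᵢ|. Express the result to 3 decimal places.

0.610

Convert percentages to proportions (divide by 100).
Σ|p₁ᵢ − p₂ᵢ| = 0.22 + 0.09 + 0.22 + 0.08 + 0.17 = 0.78
D = 1 − ½ × 0.78 = 1 − 0.390 = 0.61000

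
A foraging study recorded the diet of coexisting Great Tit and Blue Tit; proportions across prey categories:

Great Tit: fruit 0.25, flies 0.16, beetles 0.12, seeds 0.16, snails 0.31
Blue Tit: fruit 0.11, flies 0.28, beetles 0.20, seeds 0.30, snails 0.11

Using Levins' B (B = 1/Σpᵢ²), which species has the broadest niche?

Σp_Greaᵢ² = 0.25² + 0.16² + 0.12² + 0.16² + 0.31² = 0.0625 + 0.0256 + 0.0144 + 0.0256 + 0.0961 = 0.2242
B_Grea = 1 / 0.2242 = 4.4603
Σp_Blueᵢ² = 0.11² + 0.28² + 0.20² + 0.30² + 0.11² = 0.0121 + 0.0784 + 0.0400 + 0.0900 + 0.0121 = 0.2326
B_Blue = 1 / 0.2326 = 4.2992
Highest B → broadest niche (most generalist): Great Tit (B = 4.46).

Great Tit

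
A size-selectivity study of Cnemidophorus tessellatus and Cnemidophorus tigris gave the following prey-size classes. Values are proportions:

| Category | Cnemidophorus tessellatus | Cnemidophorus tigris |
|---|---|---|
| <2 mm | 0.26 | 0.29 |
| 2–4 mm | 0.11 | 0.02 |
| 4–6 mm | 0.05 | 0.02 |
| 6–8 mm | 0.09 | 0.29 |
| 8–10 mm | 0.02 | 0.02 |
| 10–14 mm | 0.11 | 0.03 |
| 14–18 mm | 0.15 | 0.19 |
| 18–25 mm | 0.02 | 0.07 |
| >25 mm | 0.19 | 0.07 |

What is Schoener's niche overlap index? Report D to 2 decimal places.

Σ|p₁ᵢ − p₂ᵢ| = 0.03 + 0.09 + 0.03 + 0.20 + 0.00 + 0.08 + 0.04 + 0.05 + 0.12 = 0.64
D = 1 − ½ × 0.64 = 1 − 0.320 = 0.6800

0.68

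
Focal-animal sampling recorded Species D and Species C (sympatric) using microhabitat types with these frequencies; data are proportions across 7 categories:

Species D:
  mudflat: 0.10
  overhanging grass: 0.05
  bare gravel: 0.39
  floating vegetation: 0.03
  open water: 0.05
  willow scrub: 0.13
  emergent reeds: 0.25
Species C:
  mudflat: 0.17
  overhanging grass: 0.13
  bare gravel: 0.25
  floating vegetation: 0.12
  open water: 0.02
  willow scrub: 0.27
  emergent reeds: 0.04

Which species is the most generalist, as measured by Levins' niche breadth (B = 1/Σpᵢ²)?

Σp_Dᵢ² = 0.10² + 0.05² + 0.39² + 0.03² + 0.05² + 0.13² + 0.25² = 0.0100 + 0.0025 + 0.1521 + 0.0009 + 0.0025 + 0.0169 + 0.0625 = 0.2474
B_D = 1 / 0.2474 = 4.0420
Σp_Cᵢ² = 0.17² + 0.13² + 0.25² + 0.12² + 0.02² + 0.27² + 0.04² = 0.0289 + 0.0169 + 0.0625 + 0.0144 + 0.0004 + 0.0729 + 0.0016 = 0.1976
B_C = 1 / 0.1976 = 5.0607
Highest B → broadest niche (most generalist): Species C (B = 5.06).

Species C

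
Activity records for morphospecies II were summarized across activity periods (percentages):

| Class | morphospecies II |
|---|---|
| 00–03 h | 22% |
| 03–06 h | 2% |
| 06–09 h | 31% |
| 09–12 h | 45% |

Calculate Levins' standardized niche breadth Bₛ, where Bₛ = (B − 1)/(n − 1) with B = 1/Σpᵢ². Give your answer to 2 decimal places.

0.63

Convert percentages to proportions (divide by 100).
Σpᵢ² = 0.22² + 0.02² + 0.31² + 0.45² = 0.0484 + 0.0004 + 0.0961 + 0.2025 = 0.3474
B = 1 / 0.3474 = 2.8785
Bₛ = (B − 1)/(n − 1) = (2.8785 − 1)/(4 − 1) = 1.8785/3 = 0.6262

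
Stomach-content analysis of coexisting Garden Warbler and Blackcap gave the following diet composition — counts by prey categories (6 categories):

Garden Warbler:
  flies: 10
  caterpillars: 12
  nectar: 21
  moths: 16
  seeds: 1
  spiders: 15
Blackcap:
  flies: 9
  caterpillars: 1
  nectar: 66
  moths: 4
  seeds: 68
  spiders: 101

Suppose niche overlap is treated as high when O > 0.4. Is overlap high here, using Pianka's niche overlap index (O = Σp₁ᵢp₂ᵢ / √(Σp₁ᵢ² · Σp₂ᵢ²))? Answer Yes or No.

Proportions for Garden Warbler (n=75): 10/75=0.1333, 12/75=0.1600, 21/75=0.2800, 16/75=0.2133, 1/75=0.0133, 15/75=0.2000
Proportions for Blackcap (n=249): 9/249=0.0361, 1/249=0.0040, 66/249=0.2651, 4/249=0.0161, 68/249=0.2731, 101/249=0.4056
Σ p₁ᵢp₂ᵢ = 0.004812 + 0.000640 + 0.074228 + 0.003434 + 0.003632 + 0.081120 = 0.167866
Σp_1ᵢ² = 0.1333² + 0.1600² + 0.2800² + 0.2133² + 0.0133² + 0.2000² = 0.017769 + 0.025600 + 0.078400 + 0.045497 + 0.000177 + 0.040000 = 0.207443
Σp_2ᵢ² = 0.0361² + 0.0040² + 0.2651² + 0.0161² + 0.2731² + 0.4056² = 0.001303 + 0.000016 + 0.070278 + 0.000259 + 0.074584 + 0.164511 = 0.310951
O = 0.167866 / √(0.207443 × 0.310951) = 0.167866 / 0.2539776 = 0.6609
O = 0.6609 > 0.4 → Yes.

Yes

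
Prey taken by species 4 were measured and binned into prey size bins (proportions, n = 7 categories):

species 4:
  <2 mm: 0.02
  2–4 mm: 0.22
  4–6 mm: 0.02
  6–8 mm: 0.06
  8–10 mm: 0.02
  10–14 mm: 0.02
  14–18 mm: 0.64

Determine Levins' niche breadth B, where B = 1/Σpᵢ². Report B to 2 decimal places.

Σpᵢ² = 0.02² + 0.22² + 0.02² + 0.06² + 0.02² + 0.02² + 0.64² = 0.0004 + 0.0484 + 0.0004 + 0.0036 + 0.0004 + 0.0004 + 0.4096 = 0.4632
B = 1 / 0.4632 = 2.1589

2.16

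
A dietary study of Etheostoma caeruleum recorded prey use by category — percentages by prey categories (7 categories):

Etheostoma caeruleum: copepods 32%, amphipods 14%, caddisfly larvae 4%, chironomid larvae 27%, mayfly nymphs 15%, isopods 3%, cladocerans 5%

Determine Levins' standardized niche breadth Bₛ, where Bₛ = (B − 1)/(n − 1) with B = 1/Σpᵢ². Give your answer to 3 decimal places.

0.583

Convert percentages to proportions (divide by 100).
Σpᵢ² = 0.32² + 0.14² + 0.04² + 0.27² + 0.15² + 0.03² + 0.05² = 0.1024 + 0.0196 + 0.0016 + 0.0729 + 0.0225 + 0.0009 + 0.0025 = 0.2224
B = 1 / 0.2224 = 4.49640
Bₛ = (B − 1)/(n − 1) = (4.49640 − 1)/(7 − 1) = 3.49640/6 = 0.58273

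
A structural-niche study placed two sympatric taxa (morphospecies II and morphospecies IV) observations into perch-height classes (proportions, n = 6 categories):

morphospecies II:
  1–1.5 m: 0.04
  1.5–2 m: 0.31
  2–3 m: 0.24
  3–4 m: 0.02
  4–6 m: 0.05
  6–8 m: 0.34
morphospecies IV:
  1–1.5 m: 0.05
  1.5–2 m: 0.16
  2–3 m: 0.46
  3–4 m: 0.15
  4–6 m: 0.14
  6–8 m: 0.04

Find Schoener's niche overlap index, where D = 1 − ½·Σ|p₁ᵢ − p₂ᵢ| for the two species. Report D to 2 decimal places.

Σ|p₁ᵢ − p₂ᵢ| = 0.01 + 0.15 + 0.22 + 0.13 + 0.09 + 0.30 = 0.90
D = 1 − ½ × 0.90 = 1 − 0.450 = 0.5500

0.55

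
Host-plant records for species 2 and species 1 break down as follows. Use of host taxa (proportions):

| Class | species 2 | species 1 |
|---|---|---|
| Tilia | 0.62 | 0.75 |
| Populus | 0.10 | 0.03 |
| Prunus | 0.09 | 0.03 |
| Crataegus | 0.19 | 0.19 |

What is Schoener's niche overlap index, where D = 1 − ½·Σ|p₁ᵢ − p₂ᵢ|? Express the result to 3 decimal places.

Σ|p₁ᵢ − p₂ᵢ| = 0.13 + 0.07 + 0.06 + 0.00 = 0.26
D = 1 − ½ × 0.26 = 1 − 0.130 = 0.87000

0.870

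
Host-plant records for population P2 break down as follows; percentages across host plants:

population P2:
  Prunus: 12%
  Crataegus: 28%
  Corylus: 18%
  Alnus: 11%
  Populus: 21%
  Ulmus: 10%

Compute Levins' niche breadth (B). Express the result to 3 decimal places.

Convert percentages to proportions (divide by 100).
Σpᵢ² = 0.12² + 0.28² + 0.18² + 0.11² + 0.21² + 0.10² = 0.0144 + 0.0784 + 0.0324 + 0.0121 + 0.0441 + 0.0100 = 0.1914
B = 1 / 0.1914 = 5.22466

5.225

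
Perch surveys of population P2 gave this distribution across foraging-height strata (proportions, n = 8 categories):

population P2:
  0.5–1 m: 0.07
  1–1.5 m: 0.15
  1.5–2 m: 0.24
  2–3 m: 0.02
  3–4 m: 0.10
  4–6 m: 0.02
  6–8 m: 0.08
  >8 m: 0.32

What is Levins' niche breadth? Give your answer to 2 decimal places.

4.89

Σpᵢ² = 0.07² + 0.15² + 0.24² + 0.02² + 0.10² + 0.02² + 0.08² + 0.32² = 0.0049 + 0.0225 + 0.0576 + 0.0004 + 0.0100 + 0.0004 + 0.0064 + 0.1024 = 0.2046
B = 1 / 0.2046 = 4.8876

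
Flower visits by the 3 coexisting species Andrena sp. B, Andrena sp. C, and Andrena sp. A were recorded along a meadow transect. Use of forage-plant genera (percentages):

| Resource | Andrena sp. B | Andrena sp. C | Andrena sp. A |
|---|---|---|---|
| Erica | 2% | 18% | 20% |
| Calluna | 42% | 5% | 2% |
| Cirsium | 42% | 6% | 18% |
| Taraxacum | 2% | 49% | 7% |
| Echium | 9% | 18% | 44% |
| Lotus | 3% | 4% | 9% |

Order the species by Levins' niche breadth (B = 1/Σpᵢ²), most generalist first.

Andrena sp. A > Andrena sp. C > Andrena sp. B

Convert percentages to proportions (divide by 100).
Σp_Bᵢ² = 0.02² + 0.42² + 0.42² + 0.02² + 0.09² + 0.03² = 0.0004 + 0.1764 + 0.1764 + 0.0004 + 0.0081 + 0.0009 = 0.3626
B_B = 1 / 0.3626 = 2.7579
Σp_Cᵢ² = 0.18² + 0.05² + 0.06² + 0.49² + 0.18² + 0.04² = 0.0324 + 0.0025 + 0.0036 + 0.2401 + 0.0324 + 0.0016 = 0.3126
B_C = 1 / 0.3126 = 3.1990
Σp_Aᵢ² = 0.20² + 0.02² + 0.18² + 0.07² + 0.44² + 0.09² = 0.0400 + 0.0004 + 0.0324 + 0.0049 + 0.1936 + 0.0081 = 0.2794
B_A = 1 / 0.2794 = 3.5791
Ranking by B (broadest → narrowest): Andrena sp. A (3.58) > Andrena sp. C (3.20) > Andrena sp. B (2.76)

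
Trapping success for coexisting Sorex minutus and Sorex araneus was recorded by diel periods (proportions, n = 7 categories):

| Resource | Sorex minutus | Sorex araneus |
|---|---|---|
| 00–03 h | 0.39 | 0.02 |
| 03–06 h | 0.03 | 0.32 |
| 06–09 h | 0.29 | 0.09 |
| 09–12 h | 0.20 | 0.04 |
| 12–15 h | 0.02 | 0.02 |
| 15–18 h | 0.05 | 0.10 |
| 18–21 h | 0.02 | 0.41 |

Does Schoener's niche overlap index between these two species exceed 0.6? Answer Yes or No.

Σ|p₁ᵢ − p₂ᵢ| = 0.37 + 0.29 + 0.20 + 0.16 + 0.00 + 0.05 + 0.39 = 1.46
D = 1 − ½ × 1.46 = 1 − 0.730 = 0.2700
D = 0.2700 < 0.6 → No.

No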